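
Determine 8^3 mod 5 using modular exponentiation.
8^{3} = 512 ≡ 2 (mod 5)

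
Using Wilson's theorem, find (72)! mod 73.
By Wilson's theorem, (72)! ≡ -1 ≡ 72 (mod 73)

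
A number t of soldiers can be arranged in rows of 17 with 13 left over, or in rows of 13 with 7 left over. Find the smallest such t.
M = 17 × 13 = 221. M₁ = 13, y₁ ≡ 4 mod 17. M₂ = 17, y₂ ≡ 10 mod 13. t = 13×13×4 + 7×17×10 ≡ 98 mod 221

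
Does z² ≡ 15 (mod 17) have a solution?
By Euler's criterion: 15^{8} ≡ 1 (mod 17). Since this equals 1, 15 is a QR.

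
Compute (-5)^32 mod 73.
By repeated squaring mod 73: (-5)^{1}≡68, (-5)^{2}≡25, (-5)^{4}≡41, (-5)^{8}≡2, (-5)^{16}≡4, (-5)^{32}≡16. So (-5)^{32} ≡ 16 mod 73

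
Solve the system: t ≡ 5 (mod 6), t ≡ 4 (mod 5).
M = 6 × 5 = 30. M₁ = 5, y₁ ≡ 5 (mod 6). M₂ = 6, y₂ ≡ 1 (mod 5). t = 5×5×5 + 4×6×1 ≡ 29 (mod 30)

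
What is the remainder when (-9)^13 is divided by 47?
By repeated squaring mod 47: (-9)^{1}≡38, (-9)^{2}≡34, (-9)^{4}≡28, (-9)^{8}≡32. Then (-9)^{13} = (-9)^{8+4+1} ≡ 32 × 28 × 38 ≡ 20 mod 47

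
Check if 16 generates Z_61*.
16^{15} ≡ 1 mod 61 and 15 < 60, so ord_61(16) = 15 ≠ 60 and 16 is not a primitive root.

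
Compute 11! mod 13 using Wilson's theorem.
(12)! = (11)! × (12) ≡ -1 mod 13. So (11)! ≡ -1 × (12)^(-1) ≡ (-1)×(-1) = 1 mod 13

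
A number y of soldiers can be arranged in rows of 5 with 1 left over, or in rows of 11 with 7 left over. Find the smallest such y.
M = 5 × 11 = 55. M₁ = 11, y₁ ≡ 1 mod 5. M₂ = 5, y₂ ≡ 9 mod 11. y = 1×11×1 + 7×5×9 ≡ 51 mod 55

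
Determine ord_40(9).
Powers of 9 mod 40: 9^1≡9, 9^2≡1. Order = 2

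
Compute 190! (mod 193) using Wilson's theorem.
(192)! = (190)! × (191) × (192) ≡ -1 (mod 193). So (190)! ≡ -1 × [(192)(191)]^(-1) ≡ 96 (mod 193)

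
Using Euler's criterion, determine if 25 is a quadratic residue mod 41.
By Euler's criterion: 25^{20} ≡ 1 mod 41. Since this equals 1, 25 is a QR.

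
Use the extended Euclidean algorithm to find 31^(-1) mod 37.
Extended GCD: 31(6) + 37(-5) = 1. So 31^(-1) ≡ 6 (mod 37). Verify: 31 × 6 = 186 ≡ 1 (mod 37)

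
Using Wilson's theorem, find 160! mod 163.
(162)! = (160)! × (161) × (162) ≡ -1 (mod 163). So (160)! ≡ -1 × [(162)(161)]^(-1) ≡ 81 (mod 163)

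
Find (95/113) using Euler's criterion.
(95/113) = 95^{56} mod 113 = 1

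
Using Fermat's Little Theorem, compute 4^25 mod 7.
By Fermat: 4^{6} ≡ 1 (mod 7). 25 = 4×6 + 1. So 4^{25} ≡ 4^{1} ≡ 4 (mod 7)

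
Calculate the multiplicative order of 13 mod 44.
Powers of 13 mod 44: 13^1≡13, 13^2≡37, 13^3≡41, 13^4≡5, 13^5≡21, 13^6≡9, 13^7≡29, 13^8≡25, 13^9≡17, 13^10≡1. So the order of 13 is 10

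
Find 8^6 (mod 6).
By repeated squaring (mod 6): 8^{1}≡2, 8^{2}≡4, 8^{4}≡4. Then 8^{6} = 8^{4+2} ≡ 4 × 4 ≡ 4 (mod 6)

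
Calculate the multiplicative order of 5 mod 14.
Powers of 5 mod 14: 5^1≡5, 5^2≡11, 5^3≡13, 5^4≡9, 5^5≡3, 5^6≡1. So the order of 5 is 6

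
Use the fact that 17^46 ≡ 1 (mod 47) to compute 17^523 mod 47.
By Fermat: 17^{46} ≡ 1 (mod 47). 523 ≡ 17 (mod 46). So 17^{523} ≡ 17^{17} ≡ 37 (mod 47)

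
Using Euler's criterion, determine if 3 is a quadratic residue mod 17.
By Euler's criterion: 3^{8} ≡ 16 mod 17. Since this equals -1 (≡ 16), 3 is not a QR.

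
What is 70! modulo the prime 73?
(72)! = (70)! × (71) × (72) ≡ -1 mod 73. So (70)! ≡ -1 × [(72)(71)]^(-1) ≡ 36 mod 73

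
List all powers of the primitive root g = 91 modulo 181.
91^1, 91^2, ..., 91^{180} mod 181: [91, 136, 68, 34, 17, 99, 140, 70, 35, 108, 54, 27, 104, 52, 26, 13, 97, 139, 160, 80, 40, 20, 10, 5, 93, 137, 159, 170, 85, 133, 157, 169, 175, 178, 89, 135, 158, 79, 130, 65, 123, 152, 76, 38, 19, 100, 50, 25, 103, 142, 71, 126, 63, 122, 61, 121, 151, 166, 83, 132, 66, 33, 107, 144, 72, 36, 18, 9, 95, 138, 69, 125, 153, 167, 174, 87, 134, 67, 124, 62, 31, 106, 53, 117, 149, 165, 173, 177, 179, 180, 90, 45, 113, 147, 164, 82, 41, 111, 146, 73, 127, 154, 77, 129, 155, 168, 84, 42, 21, 101, 141, 161, 171, 176, 88, 44, 22, 11, 96, 48, 24, 12, 6, 3, 92, 46, 23, 102, 51, 116, 58, 29, 105, 143, 162, 81, 131, 156, 78, 39, 110, 55, 118, 59, 120, 60, 30, 15, 98, 49, 115, 148, 74, 37, 109, 145, 163, 172, 86, 43, 112, 56, 28, 14, 7, 94, 47, 114, 57, 119, 150, 75, 128, 64, 32, 16, 8, 4, 2, 1]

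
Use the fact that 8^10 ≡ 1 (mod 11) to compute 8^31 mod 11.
By Fermat: 8^{10} ≡ 1 (mod 11). 31 = 3×10 + 1. So 8^{31} ≡ 8^{1} ≡ 8 (mod 11)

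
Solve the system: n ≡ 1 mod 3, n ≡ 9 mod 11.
M = 3 × 11 = 33. M₁ = 11, y₁ ≡ 2 mod 3. M₂ = 3, y₂ ≡ 4 mod 11. n = 1×11×2 + 9×3×4 ≡ 31 mod 33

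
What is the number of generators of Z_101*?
Number of primitive roots mod 101 = φ(p-1) = φ(100) = 40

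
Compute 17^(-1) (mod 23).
Since 23 is prime, by Fermat 17^(-1) ≡ 17^{21} ≡ 19 (mod 23). Verify: 17 × 19 = 323 ≡ 1 (mod 23)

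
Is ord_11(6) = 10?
Powers of 6 mod 11: 6^1≡6, 6^2≡3, 6^3≡7, 6^4≡9, 6^5≡10, 6^6≡5, 6^7≡8, 6^8≡4, 6^9≡2, 6^10≡1. First k with 6^k≡1 is k=10. Yes, ord_11(6) = 10.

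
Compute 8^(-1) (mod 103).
Since 103 is prime, by Fermat 8^(-1) ≡ 8^{101} ≡ 13 (mod 103). Verify: 8 × 13 = 104 ≡ 1 (mod 103)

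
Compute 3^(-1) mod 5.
Since 5 is prime, by Fermat 3^(-1) ≡ 3^{3} ≡ 2 mod 5. Verify: 3 × 2 = 6 ≡ 1 mod 5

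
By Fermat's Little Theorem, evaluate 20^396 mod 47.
By Fermat: 20^{46} ≡ 1 mod 47. 396 ≡ 28 mod 46. So 20^{396} ≡ 20^{28} ≡ 42 mod 47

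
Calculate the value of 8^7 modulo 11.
By repeated squaring (mod 11): 8^{1}≡8, 8^{2}≡9, 8^{4}≡4. Then 8^{7} = 8^{4+2+1} ≡ 4 × 9 × 8 ≡ 2 (mod 11)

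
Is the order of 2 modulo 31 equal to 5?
Powers of 2 mod 31: 2^1≡2, 2^2≡4, 2^3≡8, 2^4≡16, 2^5≡1. First k with 2^k≡1 is k=5. Yes, ord_31(2) = 5.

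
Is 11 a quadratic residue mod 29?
By Euler's criterion: 11^{14} ≡ 28 mod 29. Since this equals -1 (≡ 28), 11 is not a QR.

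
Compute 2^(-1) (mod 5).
Since 5 is prime, by Fermat 2^(-1) ≡ 2^{3} ≡ 3 (mod 5). Verify: 2 × 3 = 6 ≡ 1 (mod 5)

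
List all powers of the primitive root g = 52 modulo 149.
52^1, 52^2, ..., 52^{148} mod 149: [52, 22, 101, 37, 136, 69, 12, 28, 115, 20, 146, 142, 83, 144, 38, 39, 91, 113, 65, 102, 89, 9, 21, 49, 15, 35, 32, 25, 108, 103, 141, 31, 122, 86, 2, 104, 44, 53, 74, 123, 138, 24, 56, 81, 40, 143, 135, 17, 139, 76, 78, 33, 77, 130, 55, 29, 18, 42, 98, 30, 70, 64, 50, 67, 57, 133, 62, 95, 23, 4, 59, 88, 106, 148, 97, 127, 48, 112, 13, 80, 137, 121, 34, 129, 3, 7, 66, 5, 111, 110, 58, 36, 84, 47, 60, 140, 128, 100, 134, 114, 117, 124, 41, 46, 8, 118, 27, 63, 147, 45, 105, 96, 75, 26, 11, 125, 93, 68, 109, 6, 14, 132, 10, 73, 71, 116, 72, 19, 94, 120, 131, 107, 51, 119, 79, 85, 99, 82, 92, 16, 87, 54, 126, 145, 90, 61, 43, 1]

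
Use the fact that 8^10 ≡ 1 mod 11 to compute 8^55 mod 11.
By Fermat: 8^{10} ≡ 1 mod 11. 55 = 5×10 + 5. So 8^{55} ≡ 8^{5} ≡ 10 mod 11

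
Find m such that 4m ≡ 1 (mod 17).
Since 17 is prime, by Fermat 4^(-1) ≡ 4^{15} ≡ 13 (mod 17). Verify: 4 × 13 = 52 ≡ 1 (mod 17)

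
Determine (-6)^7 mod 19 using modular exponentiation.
By repeated squaring (mod 19): (-6)^{1}≡13, (-6)^{2}≡17, (-6)^{4}≡4. Then (-6)^{7} = (-6)^{4+2+1} ≡ 4 × 17 × 13 ≡ 10 (mod 19)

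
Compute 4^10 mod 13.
By repeated squaring mod 13: 4^{1}≡4, 4^{2}≡3, 4^{4}≡9, 4^{8}≡3. Then 4^{10} = 4^{8+2} ≡ 3 × 3 ≡ 9 mod 13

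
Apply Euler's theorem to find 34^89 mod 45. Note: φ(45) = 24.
By Euler: 34^{24} ≡ 1 mod 45 since gcd(34, 45) = 1. 89 = 3×24 + 17. So 34^{89} ≡ 34^{17} ≡ 4 mod 45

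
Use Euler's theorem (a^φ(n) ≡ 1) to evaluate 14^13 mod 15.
By Euler: 14^{8} ≡ 1 mod 15 since gcd(14, 15) = 1. 13 = 1×8 + 5. So 14^{13} ≡ 14^{5} ≡ 14 mod 15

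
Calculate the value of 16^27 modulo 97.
By repeated squaring mod 97: 16^{1}≡16, 16^{2}≡62, 16^{4}≡61, 16^{8}≡35, 16^{16}≡61. Then 16^{27} = 16^{16+8+2+1} ≡ 61 × 35 × 62 × 16 ≡ 22 mod 97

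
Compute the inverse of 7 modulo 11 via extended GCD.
Extended GCD: 7(-3) + 11(2) = 1. So 7^(-1) ≡ -3 ≡ 8 (mod 11). Verify: 7 × 8 = 56 ≡ 1 (mod 11)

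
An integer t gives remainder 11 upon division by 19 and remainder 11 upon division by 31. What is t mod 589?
M = 19 × 31 = 589. M₁ = 31, y₁ ≡ 8 mod 19. M₂ = 19, y₂ ≡ 18 mod 31. t = 11×31×8 + 11×19×18 ≡ 11 mod 589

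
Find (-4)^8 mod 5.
Using Fermat: (-4)^{4} ≡ 1 mod 5. 8 ≡ 0 mod 4. So (-4)^{8} ≡ (-4)^{0} ≡ 1 mod 5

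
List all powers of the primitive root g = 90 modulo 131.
90^1, 90^2, ..., 90^{130} mod 131: [90, 109, 116, 91, 68, 94, 76, 28, 31, 39, 104, 59, 70, 12, 32, 129, 82, 44, 30, 80, 126, 74, 110, 75, 69, 53, 54, 13, 122, 107, 67, 4, 98, 43, 71, 102, 10, 114, 42, 112, 124, 25, 23, 105, 18, 48, 128, 123, 66, 45, 120, 58, 111, 34, 47, 38, 14, 81, 85, 52, 95, 35, 6, 16, 130, 41, 22, 15, 40, 63, 37, 55, 103, 100, 92, 27, 72, 61, 119, 99, 2, 49, 87, 101, 51, 5, 57, 21, 56, 62, 78, 77, 118, 9, 24, 64, 127, 33, 88, 60, 29, 121, 17, 89, 19, 7, 106, 108, 26, 113, 83, 3, 8, 65, 86, 11, 73, 20, 97, 84, 93, 117, 50, 46, 79, 36, 96, 125, 115, 1]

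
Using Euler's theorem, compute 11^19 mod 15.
By Euler: 11^{8} ≡ 1 (mod 15) since gcd(11, 15) = 1. 19 = 2×8 + 3. So 11^{19} ≡ 11^{3} ≡ 11 (mod 15)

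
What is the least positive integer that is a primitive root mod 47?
g = 5. For each prime q|46: 5^{23}≡46, 5^{2}≡25, none ≡ 1, so ord_47(5) = 46 and 5 is a primitive root.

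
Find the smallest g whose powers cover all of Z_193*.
g = 5. Powers: [5, 25, 125, 46, 37, 185, 153, ...] generates all 192 non-zero residues.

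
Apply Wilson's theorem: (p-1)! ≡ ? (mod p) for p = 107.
By Wilson's theorem, (106)! ≡ -1 ≡ 106 mod 107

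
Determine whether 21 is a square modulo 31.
By Euler's criterion: 21^{15} ≡ 30 (mod 31). Since this equals -1 (≡ 30), 21 is not a QR.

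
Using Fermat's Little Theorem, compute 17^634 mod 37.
By Fermat: 17^{36} ≡ 1 (mod 37). 634 ≡ 22 (mod 36). So 17^{634} ≡ 17^{22} ≡ 25 (mod 37)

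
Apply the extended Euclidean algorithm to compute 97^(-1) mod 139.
Extended GCD: 97(43) + 139(-30) = 1. So 97^(-1) ≡ 43 (mod 139). Verify: 97 × 43 = 4171 ≡ 1 (mod 139)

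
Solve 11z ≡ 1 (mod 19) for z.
Since 19 is prime, by Fermat 11^(-1) ≡ 11^{17} ≡ 7 (mod 19). Verify: 11 × 7 = 77 ≡ 1 (mod 19)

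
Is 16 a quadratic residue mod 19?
By Euler's criterion: 16^{9} ≡ 1 mod 19. Since this equals 1, 16 is a QR.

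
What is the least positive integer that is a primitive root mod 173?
g = 2. For each prime q|172: 2^{86}≡172, 2^{4}≡16, none ≡ 1, so ord_173(2) = 172 and 2 is a primitive root.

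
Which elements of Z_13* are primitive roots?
There are φ(12) = 4 primitive roots mod 13: {2, 6, 7, 11}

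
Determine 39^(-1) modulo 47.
Since 47 is prime, by Fermat 39^(-1) ≡ 39^{45} ≡ 41 (mod 47). Verify: 39 × 41 = 1599 ≡ 1 (mod 47)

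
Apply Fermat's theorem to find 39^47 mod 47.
By Fermat: 39^{46} ≡ 1 mod 47. So 39^{47} = 39^{46} · 39^{1} ≡ 39^{1} ≡ 39 mod 47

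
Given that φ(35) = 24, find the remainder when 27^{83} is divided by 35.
By Euler: 27^{24} ≡ 1 mod 35 since gcd(27, 35) = 1. 83 = 3×24 + 11. So 27^{83} ≡ 27^{11} ≡ 13 mod 35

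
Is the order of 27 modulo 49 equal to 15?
Powers of 27 mod 49: 27^1≡27, 27^2≡43, 27^3≡34, 27^4≡36, 27^5≡41, 27^6≡29, 27^7≡48, 27^8≡22, 27^9≡6, 27^10≡15, 27^11≡13, 27^12≡8, 27^13≡20, 27^14≡1. Already 27^14≡1, so the order is 14 < 15. No, the actual order is 14.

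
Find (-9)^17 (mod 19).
By repeated squaring (mod 19): (-9)^{1}≡10, (-9)^{2}≡5, (-9)^{4}≡6, (-9)^{8}≡17, (-9)^{16}≡4. Then (-9)^{17} = (-9)^{16+1} ≡ 4 × 10 ≡ 2 (mod 19)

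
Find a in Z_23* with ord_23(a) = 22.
5 has order 22 mod 23 since 5^{22} ≡ 1 (mod 23) and no smaller power works.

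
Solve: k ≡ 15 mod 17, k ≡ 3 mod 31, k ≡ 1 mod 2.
M = 17 × 31 × 2 = 1054. M₁ = 62, y₁ ≡ 14 mod 17. M₂ = 34, y₂ ≡ 21 mod 31. M₃ = 527, y₃ ≡ 1 mod 2. k = 15×62×14 + 3×34×21 + 1×527×1 ≡ 933 mod 1054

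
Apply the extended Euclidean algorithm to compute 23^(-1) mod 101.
Extended GCD: 23(22) + 101(-5) = 1. So 23^(-1) ≡ 22 mod 101. Verify: 23 × 22 = 506 ≡ 1 mod 101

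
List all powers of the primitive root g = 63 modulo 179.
63^1, 63^2, ..., 63^{178} mod 179: [63, 31, 163, 66, 41, 77, 18, 60, 21, 70, 114, 22, 133, 145, 6, 20, 7, 83, 38, 67, 104, 108, 2, 126, 62, 147, 132, 82, 154, 36, 120, 42, 140, 49, 44, 87, 111, 12, 40, 14, 166, 76, 134, 29, 37, 4, 73, 124, 115, 85, 164, 129, 72, 61, 84, 101, 98, 88, 174, 43, 24, 80, 28, 153, 152, 89, 58, 74, 8, 146, 69, 51, 170, 149, 79, 144, 122, 168, 23, 17, 176, 169, 86, 48, 160, 56, 127, 125, 178, 116, 148, 16, 113, 138, 102, 161, 119, 158, 109, 65, 157, 46, 34, 173, 159, 172, 96, 141, 112, 75, 71, 177, 53, 117, 32, 47, 97, 25, 143, 59, 137, 39, 130, 135, 92, 68, 167, 139, 165, 13, 103, 45, 150, 142, 175, 106, 55, 64, 94, 15, 50, 107, 118, 95, 78, 81, 91, 5, 136, 155, 99, 151, 26, 27, 90, 121, 105, 171, 33, 110, 128, 9, 30, 100, 35, 57, 11, 156, 162, 3, 10, 93, 131, 19, 123, 52, 54, 1]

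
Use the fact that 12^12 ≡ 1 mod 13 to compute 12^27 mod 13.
By Fermat: 12^{12} ≡ 1 mod 13. 27 = 2×12 + 3. So 12^{27} ≡ 12^{3} ≡ 12 mod 13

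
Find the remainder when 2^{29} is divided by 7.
By Fermat: 2^{6} ≡ 1 (mod 7). 29 = 4×6 + 5. So 2^{29} ≡ 2^{5} ≡ 4 (mod 7)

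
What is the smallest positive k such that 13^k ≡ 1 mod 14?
Powers of 13 mod 14: 13^1≡13, 13^2≡1. Order = 2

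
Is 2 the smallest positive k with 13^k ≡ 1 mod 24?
Powers of 13 mod 24: 13^1≡13, 13^2≡1. First k with 13^k≡1 is k=2. Yes, ord_24(13) = 2.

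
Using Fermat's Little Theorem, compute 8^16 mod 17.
By Fermat's Little Theorem, 8^{16} ≡ 1 mod 17 since 17 is prime and gcd(8, 17) = 1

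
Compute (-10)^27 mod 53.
By repeated squaring mod 53: (-10)^{1}≡43, (-10)^{2}≡47, (-10)^{4}≡36, (-10)^{8}≡24, (-10)^{16}≡46. Then (-10)^{27} = (-10)^{16+8+2+1} ≡ 46 × 24 × 47 × 43 ≡ 43 mod 53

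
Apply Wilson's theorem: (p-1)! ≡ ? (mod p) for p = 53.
By Wilson's theorem, (52)! ≡ -1 ≡ 52 mod 53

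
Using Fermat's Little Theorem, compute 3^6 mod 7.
By Fermat's Little Theorem, 3^{6} ≡ 1 (mod 7) since 7 is prime and gcd(3, 7) = 1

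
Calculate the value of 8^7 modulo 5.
Using Fermat: 8^{4} ≡ 1 mod 5. 7 ≡ 3 mod 4. So 8^{7} ≡ 8^{3} ≡ 2 mod 5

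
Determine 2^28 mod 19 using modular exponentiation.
Using Fermat: 2^{18} ≡ 1 mod 19. 28 ≡ 10 mod 18. So 2^{28} ≡ 2^{10} ≡ 17 mod 19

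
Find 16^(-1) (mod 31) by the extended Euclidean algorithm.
Extended GCD: 16(2) + 31(-1) = 1. So 16^(-1) ≡ 2 (mod 31). Verify: 16 × 2 = 32 ≡ 1 (mod 31)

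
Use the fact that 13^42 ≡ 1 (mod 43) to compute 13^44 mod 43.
By Fermat: 13^{42} ≡ 1 (mod 43). So 13^{44} = 13^{42} · 13^{2} ≡ 13^{2} ≡ 40 (mod 43)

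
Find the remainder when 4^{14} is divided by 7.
By Fermat: 4^{6} ≡ 1 mod 7. 14 = 2×6 + 2. So 4^{14} ≡ 4^{2} ≡ 2 mod 7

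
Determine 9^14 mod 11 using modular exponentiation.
Using Fermat: 9^{10} ≡ 1 (mod 11). 14 ≡ 4 (mod 10). So 9^{14} ≡ 9^{4} ≡ 5 (mod 11)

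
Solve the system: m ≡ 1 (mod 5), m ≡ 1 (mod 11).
M = 5 × 11 = 55. M₁ = 11, y₁ ≡ 1 (mod 5). M₂ = 5, y₂ ≡ 9 (mod 11). m = 1×11×1 + 1×5×9 ≡ 1 (mod 55)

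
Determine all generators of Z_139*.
There are φ(138) = 44 primitive roots mod 139: {2, 3, 12, 15, 17, 18, 19, 21, 22, 26, 32, 40, 50, 53, 56, 58, 61, 68, 70, 72, 73, 85, 88, 90, 92, 93, 98, 101, 102, 104, 108, 109, 110, 111, 114, 115, 119, 123, 126, 128, 130, 132, 134, 135}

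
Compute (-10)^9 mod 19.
By repeated squaring (mod 19): (-10)^{1}≡9, (-10)^{2}≡5, (-10)^{4}≡6, (-10)^{8}≡17. Then (-10)^{9} = (-10)^{8+1} ≡ 17 × 9 ≡ 1 (mod 19)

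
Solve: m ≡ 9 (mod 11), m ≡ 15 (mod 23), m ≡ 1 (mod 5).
M = 11 × 23 × 5 = 1265. M₁ = 115, y₁ ≡ 9 (mod 11). M₂ = 55, y₂ ≡ 18 (mod 23). M₃ = 253, y₃ ≡ 2 (mod 5). m = 9×115×9 + 15×55×18 + 1×253×2 ≡ 636 (mod 1265)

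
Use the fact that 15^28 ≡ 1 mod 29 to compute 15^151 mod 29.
By Fermat: 15^{28} ≡ 1 mod 29. 151 = 5×28 + 11. So 15^{151} ≡ 15^{11} ≡ 21 mod 29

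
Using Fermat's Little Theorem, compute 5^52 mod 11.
By Fermat: 5^{10} ≡ 1 (mod 11). 52 = 5×10 + 2. So 5^{52} ≡ 5^{2} ≡ 3 (mod 11)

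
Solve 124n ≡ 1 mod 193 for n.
Since 193 is prime, by Fermat 124^(-1) ≡ 124^{191} ≡ 179 mod 193. Verify: 124 × 179 = 22196 ≡ 1 mod 193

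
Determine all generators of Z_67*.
There are φ(66) = 20 primitive roots mod 67: {2, 7, 11, 12, 13, 18, 20, 28, 31, 32, 34, 41, 44, 46, 48, 50, 51, 57, 61, 63}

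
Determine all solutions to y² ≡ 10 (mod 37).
The square roots of 10 mod 37 are 26 and 11. Verify: 26² = 676 ≡ 10 (mod 37)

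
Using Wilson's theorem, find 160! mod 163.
(162)! = (160)! × (161) × (162) ≡ -1 (mod 163). So (160)! ≡ -1 × [(162)(161)]^(-1) ≡ 81 (mod 163)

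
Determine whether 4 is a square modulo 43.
By Euler's criterion: 4^{21} ≡ 1 mod 43. Since this equals 1, 4 is a QR.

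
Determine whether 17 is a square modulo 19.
By Euler's criterion: 17^{9} ≡ 1 (mod 19). Since this equals 1, 17 is a QR.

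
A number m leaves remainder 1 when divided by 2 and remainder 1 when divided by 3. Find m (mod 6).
M = 2 × 3 = 6. M₁ = 3, y₁ ≡ 1 (mod 2). M₂ = 2, y₂ ≡ 2 (mod 3). m = 1×3×1 + 1×2×2 ≡ 1 (mod 6)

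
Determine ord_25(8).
Powers of 8 mod 25: 8^1≡8, 8^2≡14, 8^3≡12, 8^4≡21, 8^5≡18, 8^6≡19, 8^7≡2, 8^8≡16, 8^9≡3, 8^10≡24, 8^11≡17, 8^12≡11, 8^13≡13, 8^14≡4, 8^15≡7, 8^16≡6, 8^17≡23, 8^18≡9, 8^19≡22, 8^20≡1. ord_25(8) = 20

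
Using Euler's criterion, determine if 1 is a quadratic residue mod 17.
By Euler's criterion: 1^{8} ≡ 1 mod 17. Since this equals 1, 1 is a QR.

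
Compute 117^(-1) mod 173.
Since 173 is prime, by Fermat 117^(-1) ≡ 117^{171} ≡ 139 mod 173. Verify: 117 × 139 = 16263 ≡ 1 mod 173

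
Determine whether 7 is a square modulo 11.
By Euler's criterion: 7^{5} ≡ 10 (mod 11). Since this equals -1 (≡ 10), 7 is not a QR.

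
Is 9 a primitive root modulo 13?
9^{3} ≡ 1 (mod 13) and 3 < 12, so ord_13(9) = 3 ≠ 12 and 9 is not a primitive root.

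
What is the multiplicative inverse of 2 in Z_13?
Since 13 is prime, by Fermat 2^(-1) ≡ 2^{11} ≡ 7 (mod 13). Verify: 2 × 7 = 14 ≡ 1 (mod 13)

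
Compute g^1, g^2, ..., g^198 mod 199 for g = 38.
38^1, 38^2, ..., 38^{198} mod 199: [38, 51, 147, 14, 134, 117, 68, 196, 85, 46, 156, 157, 195, 47, 194, 9, 143, 61, 129, 126, 12, 58, 15, 172, 168, 16, 11, 20, 163, 25, 154, 81, 93, 151, 166, 139, 108, 124, 135, 155, 119, 144, 99, 180, 74, 26, 192, 132, 41, 165, 101, 57, 176, 121, 21, 2, 76, 102, 95, 28, 69, 35, 136, 193, 170, 92, 113, 115, 191, 94, 189, 18, 87, 122, 59, 53, 24, 116, 30, 145, 137, 32, 22, 40, 127, 50, 109, 162, 186, 103, 133, 79, 17, 49, 71, 111, 39, 89, 198, 161, 148, 52, 185, 65, 82, 131, 3, 114, 153, 43, 42, 4, 152, 5, 190, 56, 138, 70, 73, 187, 141, 184, 27, 31, 183, 188, 179, 36, 174, 45, 118, 106, 48, 33, 60, 91, 75, 64, 44, 80, 55, 100, 19, 125, 173, 7, 67, 158, 34, 98, 142, 23, 78, 178, 197, 123, 97, 104, 171, 130, 164, 63, 6, 29, 107, 86, 84, 8, 105, 10, 181, 112, 77, 140, 146, 175, 83, 169, 54, 62, 167, 177, 159, 72, 149, 90, 37, 13, 96, 66, 120, 182, 150, 128, 88, 160, 110, 1]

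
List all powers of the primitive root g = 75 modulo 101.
75^1, 75^2, ..., 75^{100} mod 101: [75, 70, 99, 52, 62, 4, 98, 78, 93, 6, 46, 16, 89, 9, 69, 24, 83, 64, 53, 36, 74, 96, 29, 54, 10, 43, 94, 81, 15, 14, 40, 71, 73, 21, 60, 56, 59, 82, 90, 84, 38, 22, 34, 25, 57, 33, 51, 88, 35, 100, 26, 31, 2, 49, 39, 97, 3, 23, 8, 95, 55, 85, 12, 92, 32, 77, 18, 37, 48, 65, 27, 5, 72, 47, 91, 58, 7, 20, 86, 87, 61, 30, 28, 80, 41, 45, 42, 19, 11, 17, 63, 79, 67, 76, 44, 68, 50, 13, 66, 1]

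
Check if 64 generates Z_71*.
64^{35} ≡ 1 (mod 71) and 35 < 70, so ord_71(64) = 35 ≠ 70 and 64 is not a primitive root.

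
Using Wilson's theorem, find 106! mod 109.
(108)! = (106)! × (107) × (108) ≡ -1 (mod 109). So (106)! ≡ -1 × [(108)(107)]^(-1) ≡ 54 (mod 109)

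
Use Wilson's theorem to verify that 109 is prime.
(108)! mod 109 = 108. Since this equals -1 mod 109, Wilson confirms 109 is prime.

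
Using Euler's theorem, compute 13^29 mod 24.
By Euler: 13^{8} ≡ 1 mod 24 since gcd(13, 24) = 1. 29 = 3×8 + 5. So 13^{29} ≡ 13^{5} ≡ 13 mod 24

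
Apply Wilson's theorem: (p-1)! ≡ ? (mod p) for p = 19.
By Wilson's theorem, (18)! ≡ -1 ≡ 18 mod 19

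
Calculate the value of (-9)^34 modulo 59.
By repeated squaring mod 59: (-9)^{1}≡50, (-9)^{2}≡22, (-9)^{4}≡12, (-9)^{8}≡26, (-9)^{16}≡27, (-9)^{32}≡21. Then (-9)^{34} = (-9)^{32+2} ≡ 21 × 22 ≡ 49 mod 59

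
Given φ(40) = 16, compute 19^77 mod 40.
By Euler: 19^{16} ≡ 1 mod 40 since gcd(19, 40) = 1. 77 = 4×16 + 13. So 19^{77} ≡ 19^{13} ≡ 19 mod 40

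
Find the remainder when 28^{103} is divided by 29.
By Fermat: 28^{28} ≡ 1 (mod 29). 103 = 3×28 + 19. So 28^{103} ≡ 28^{19} ≡ 28 (mod 29)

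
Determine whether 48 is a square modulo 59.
By Euler's criterion: 48^{29} ≡ 1 (mod 59). Since this equals 1, 48 is a QR.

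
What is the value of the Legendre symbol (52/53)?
(52/53) = 52^{26} mod 53 = 1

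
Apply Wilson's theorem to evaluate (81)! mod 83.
(82)! = (81)! × (82) ≡ -1 (mod 83). So (81)! ≡ -1 × (82)^(-1) ≡ (-1)×(-1) = 1 (mod 83)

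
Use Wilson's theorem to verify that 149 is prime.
(148)! mod 149 = 148. Since this equals -1 mod 149, Wilson confirms 149 is prime.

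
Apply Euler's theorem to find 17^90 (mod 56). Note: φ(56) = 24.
By Euler: 17^{24} ≡ 1 (mod 56) since gcd(17, 56) = 1. 90 = 3×24 + 18. So 17^{90} ≡ 17^{18} ≡ 1 (mod 56)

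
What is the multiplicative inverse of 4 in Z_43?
Since 43 is prime, by Fermat 4^(-1) ≡ 4^{41} ≡ 11 mod 43. Verify: 4 × 11 = 44 ≡ 1 mod 43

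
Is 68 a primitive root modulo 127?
68^{9} ≡ 1 mod 127 and 9 < 126, so ord_127(68) = 9 ≠ 126 and 68 is not a primitive root.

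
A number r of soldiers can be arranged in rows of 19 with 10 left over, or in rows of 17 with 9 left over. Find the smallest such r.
M = 19 × 17 = 323. M₁ = 17, y₁ ≡ 9 (mod 19). M₂ = 19, y₂ ≡ 9 (mod 17). r = 10×17×9 + 9×19×9 ≡ 162 (mod 323)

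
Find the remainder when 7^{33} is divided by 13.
By Fermat: 7^{12} ≡ 1 (mod 13). 33 = 2×12 + 9. So 7^{33} ≡ 7^{9} ≡ 8 (mod 13)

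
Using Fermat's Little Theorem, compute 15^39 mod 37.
By Fermat: 15^{36} ≡ 1 (mod 37). So 15^{39} = 15^{36} · 15^{3} ≡ 15^{3} ≡ 8 (mod 37)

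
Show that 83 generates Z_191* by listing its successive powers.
83^1, 83^2, ..., 83^{190} mod 191: [83, 13, 124, 169, 84, 96, 137, 102, 62, 180, 42, 48, 164, 51, 31, 90, 21, 24, 82, 121, 111, 45, 106, 12, 41, 156, 151, 118, 53, 6, 116, 78, 171, 59, 122, 3, 58, 39, 181, 125, 61, 97, 29, 115, 186, 158, 126, 144, 110, 153, 93, 79, 63, 72, 55, 172, 142, 135, 127, 36, 123, 86, 71, 163, 159, 18, 157, 43, 131, 177, 175, 9, 174, 117, 161, 184, 183, 100, 87, 154, 176, 92, 187, 50, 139, 77, 88, 46, 189, 25, 165, 134, 44, 23, 190, 108, 178, 67, 22, 107, 95, 54, 89, 129, 11, 149, 143, 27, 140, 160, 101, 170, 167, 109, 70, 80, 146, 85, 179, 150, 35, 40, 73, 138, 185, 75, 113, 20, 132, 69, 188, 133, 152, 10, 66, 130, 94, 162, 76, 5, 33, 65, 47, 81, 38, 98, 112, 128, 119, 136, 19, 49, 56, 64, 155, 68, 105, 120, 28, 32, 173, 34, 148, 60, 14, 16, 182, 17, 74, 30, 7, 8, 91, 104, 37, 15, 99, 4, 141, 52, 114, 103, 145, 2, 166, 26, 57, 147, 168, 1]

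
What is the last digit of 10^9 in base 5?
By repeated squaring (mod 5): 10^{1}≡0, 10^{2}≡0, 10^{4}≡0, 10^{8}≡0. Then 10^{9} = 10^{8+1} ≡ 0 × 0 ≡ 0 (mod 5)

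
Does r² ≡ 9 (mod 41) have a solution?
By Euler's criterion: 9^{20} ≡ 1 (mod 41). Since this equals 1, 9 is a QR.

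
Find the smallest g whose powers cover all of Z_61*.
g = 2. For each prime q|60: 2^{30}≡60, 2^{20}≡47, 2^{12}≡9, none ≡ 1, so ord_61(2) = 60 and 2 is a primitive root.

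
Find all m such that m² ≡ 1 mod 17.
The square roots of 1 mod 17 are 1 and 16. Verify: 1² = 1 ≡ 1 mod 17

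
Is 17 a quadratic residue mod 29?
By Euler's criterion: 17^{14} ≡ 28 mod 29. Since this equals -1 (≡ 28), 17 is not a QR.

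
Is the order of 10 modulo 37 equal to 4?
Powers of 10 mod 37: 10^1≡10, 10^2≡26, 10^3≡1. Already 10^3≡1, so the order is 3 < 4. No, the actual order is 3.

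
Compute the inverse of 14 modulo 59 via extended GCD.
Extended GCD: 14(-21) + 59(5) = 1. So 14^(-1) ≡ -21 ≡ 38 (mod 59). Verify: 14 × 38 = 532 ≡ 1 (mod 59)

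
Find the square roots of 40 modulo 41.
The square roots of 40 mod 41 are 32 and 9. Verify: 32² = 1024 ≡ 40 (mod 41)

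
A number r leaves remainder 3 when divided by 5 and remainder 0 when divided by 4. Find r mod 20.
M = 5 × 4 = 20. M₁ = 4, y₁ ≡ 4 mod 5. M₂ = 5, y₂ ≡ 1 mod 4. r = 3×4×4 + 0×5×1 ≡ 8 mod 20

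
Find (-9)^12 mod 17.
By repeated squaring mod 17: (-9)^{1}≡8, (-9)^{2}≡13, (-9)^{4}≡16, (-9)^{8}≡1. Then (-9)^{12} = (-9)^{8+4} ≡ 1 × 16 ≡ 16 mod 17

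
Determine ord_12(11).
Powers of 11 mod 12: 11^1≡11, 11^2≡1. So the order of 11 is 2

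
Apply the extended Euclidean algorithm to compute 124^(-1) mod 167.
Extended GCD: 124(66) + 167(-49) = 1. So 124^(-1) ≡ 66 (mod 167). Verify: 124 × 66 = 8184 ≡ 1 (mod 167)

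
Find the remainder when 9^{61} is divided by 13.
By Fermat: 9^{12} ≡ 1 mod 13. 61 = 5×12 + 1. So 9^{61} ≡ 9^{1} ≡ 9 mod 13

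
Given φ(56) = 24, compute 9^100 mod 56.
By Euler: 9^{24} ≡ 1 (mod 56) since gcd(9, 56) = 1. 100 = 4×24 + 4. So 9^{100} ≡ 9^{4} ≡ 9 (mod 56)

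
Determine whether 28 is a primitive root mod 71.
ord_71(28) divides 70. For each prime q|70: 28^{35}≡70, 28^{14}≡57, 28^{10}≡30, none ≡ 1. So 28 has order 70 and is a primitive root mod 71.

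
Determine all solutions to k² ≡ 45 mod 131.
The square roots of 45 mod 131 are 62 and 69. Verify: 62² = 3844 ≡ 45 mod 131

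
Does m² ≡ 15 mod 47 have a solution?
By Euler's criterion: 15^{23} ≡ 46 mod 47. Since this equals -1 (≡ 46), 15 is not a QR.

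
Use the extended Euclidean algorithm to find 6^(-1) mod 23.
Extended GCD: 6(4) + 23(-1) = 1. So 6^(-1) ≡ 4 (mod 23). Verify: 6 × 4 = 24 ≡ 1 (mod 23)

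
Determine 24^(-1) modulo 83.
Since 83 is prime, by Fermat 24^(-1) ≡ 24^{81} ≡ 45 (mod 83). Verify: 24 × 45 = 1080 ≡ 1 (mod 83)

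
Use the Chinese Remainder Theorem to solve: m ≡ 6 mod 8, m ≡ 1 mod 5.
M = 8 × 5 = 40. M₁ = 5, y₁ ≡ 5 mod 8. M₂ = 8, y₂ ≡ 2 mod 5. m = 6×5×5 + 1×8×2 ≡ 6 mod 40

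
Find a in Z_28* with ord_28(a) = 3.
9 has order 3 mod 28 since 9^{3} ≡ 1 (mod 28) and no smaller power works.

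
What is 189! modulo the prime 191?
(190)! = (189)! × (190) ≡ -1 (mod 191). So (189)! ≡ -1 × (190)^(-1) ≡ (-1)×(-1) = 1 (mod 191)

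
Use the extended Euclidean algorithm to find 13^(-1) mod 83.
Extended GCD: 13(32) + 83(-5) = 1. So 13^(-1) ≡ 32 (mod 83). Verify: 13 × 32 = 416 ≡ 1 (mod 83)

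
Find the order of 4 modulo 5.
Powers of 4 mod 5: 4^1≡4, 4^2≡1. Order = 2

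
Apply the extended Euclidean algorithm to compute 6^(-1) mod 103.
Extended GCD: 6(-17) + 103(1) = 1. So 6^(-1) ≡ -17 ≡ 86 (mod 103). Verify: 6 × 86 = 516 ≡ 1 (mod 103)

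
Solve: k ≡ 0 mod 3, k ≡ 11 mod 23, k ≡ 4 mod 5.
M = 3 × 23 × 5 = 345. M₁ = 115, y₁ ≡ 1 mod 3. M₂ = 15, y₂ ≡ 20 mod 23. M₃ = 69, y₃ ≡ 4 mod 5. k = 0×115×1 + 11×15×20 + 4×69×4 ≡ 264 mod 345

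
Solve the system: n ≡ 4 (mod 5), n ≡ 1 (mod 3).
M = 5 × 3 = 15. M₁ = 3, y₁ ≡ 2 (mod 5). M₂ = 5, y₂ ≡ 2 (mod 3). n = 4×3×2 + 1×5×2 ≡ 4 (mod 15)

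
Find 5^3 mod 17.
5^{3} = 125 ≡ 6 mod 17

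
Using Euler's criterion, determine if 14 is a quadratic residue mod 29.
By Euler's criterion: 14^{14} ≡ 28 (mod 29). Since this equals -1 (≡ 28), 14 is not a QR.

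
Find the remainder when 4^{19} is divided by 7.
By Fermat: 4^{6} ≡ 1 mod 7. 19 = 3×6 + 1. So 4^{19} ≡ 4^{1} ≡ 4 mod 7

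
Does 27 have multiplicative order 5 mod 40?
Powers of 27 mod 40: 27^1≡27, 27^2≡9, 27^3≡3, 27^4≡1. Already 27^4≡1, so the order is 4 < 5. No, the actual order is 4.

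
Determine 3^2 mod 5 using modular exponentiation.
3^{2} = 9 ≡ 4 (mod 5)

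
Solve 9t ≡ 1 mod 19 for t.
Since 19 is prime, by Fermat 9^(-1) ≡ 9^{17} ≡ 17 mod 19. Verify: 9 × 17 = 153 ≡ 1 mod 19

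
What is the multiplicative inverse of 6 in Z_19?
Since 19 is prime, by Fermat 6^(-1) ≡ 6^{17} ≡ 16 mod 19. Verify: 6 × 16 = 96 ≡ 1 mod 19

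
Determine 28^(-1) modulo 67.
Since 67 is prime, by Fermat 28^(-1) ≡ 28^{65} ≡ 12 mod 67. Verify: 28 × 12 = 336 ≡ 1 mod 67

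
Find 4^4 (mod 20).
4^{4} = 256 ≡ 16 (mod 20)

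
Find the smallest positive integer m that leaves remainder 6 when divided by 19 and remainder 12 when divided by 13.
M = 19 × 13 = 247. M₁ = 13, y₁ ≡ 3 mod 19. M₂ = 19, y₂ ≡ 11 mod 13. m = 6×13×3 + 12×19×11 ≡ 25 mod 247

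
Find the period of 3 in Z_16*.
Powers of 3 mod 16: 3^1≡3, 3^2≡9, 3^3≡11, 3^4≡1. So the order of 3 is 4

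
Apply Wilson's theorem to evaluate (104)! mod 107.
(106)! = (104)! × (105) × (106) ≡ -1 mod 107. So (104)! ≡ -1 × [(106)(105)]^(-1) ≡ 53 mod 107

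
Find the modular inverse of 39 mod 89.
Since 89 is prime, by Fermat 39^(-1) ≡ 39^{87} ≡ 16 mod 89. Verify: 39 × 16 = 624 ≡ 1 mod 89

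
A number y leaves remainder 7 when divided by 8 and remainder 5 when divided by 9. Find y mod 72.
M = 8 × 9 = 72. M₁ = 9, y₁ ≡ 1 mod 8. M₂ = 8, y₂ ≡ 8 mod 9. y = 7×9×1 + 5×8×8 ≡ 23 mod 72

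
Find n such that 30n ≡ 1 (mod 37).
Since 37 is prime, by Fermat 30^(-1) ≡ 30^{35} ≡ 21 (mod 37). Verify: 30 × 21 = 630 ≡ 1 (mod 37)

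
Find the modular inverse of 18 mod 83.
Since 83 is prime, by Fermat 18^(-1) ≡ 18^{81} ≡ 60 mod 83. Verify: 18 × 60 = 1080 ≡ 1 mod 83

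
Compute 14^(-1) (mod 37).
Since 37 is prime, by Fermat 14^(-1) ≡ 14^{35} ≡ 8 (mod 37). Verify: 14 × 8 = 112 ≡ 1 (mod 37)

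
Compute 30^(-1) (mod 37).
Since 37 is prime, by Fermat 30^(-1) ≡ 30^{35} ≡ 21 (mod 37). Verify: 30 × 21 = 630 ≡ 1 (mod 37)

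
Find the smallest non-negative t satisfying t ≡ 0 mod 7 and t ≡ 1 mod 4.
M = 7 × 4 = 28. M₁ = 4, y₁ ≡ 2 mod 7. M₂ = 7, y₂ ≡ 3 mod 4. t = 0×4×2 + 1×7×3 ≡ 21 mod 28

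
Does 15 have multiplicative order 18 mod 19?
Powers of 15 mod 19: 15^1≡15, 15^2≡16, 15^3≡12, 15^4≡9, 15^5≡2, 15^6≡11, 15^7≡13, 15^8≡5, 15^9≡18, 15^10≡4, 15^11≡3, 15^12≡7, 15^13≡10, 15^14≡17, 15^15≡8, 15^16≡6, 15^17≡14, 15^18≡1. First k with 15^k≡1 is k=18. Yes, ord_19(15) = 18.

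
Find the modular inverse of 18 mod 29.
Since 29 is prime, by Fermat 18^(-1) ≡ 18^{27} ≡ 21 (mod 29). Verify: 18 × 21 = 378 ≡ 1 (mod 29)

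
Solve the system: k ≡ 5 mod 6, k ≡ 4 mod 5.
M = 6 × 5 = 30. M₁ = 5, y₁ ≡ 5 mod 6. M₂ = 6, y₂ ≡ 1 mod 5. k = 5×5×5 + 4×6×1 ≡ 29 mod 30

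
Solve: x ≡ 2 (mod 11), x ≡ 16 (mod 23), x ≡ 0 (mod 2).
M = 11 × 23 × 2 = 506. M₁ = 46, y₁ ≡ 6 (mod 11). M₂ = 22, y₂ ≡ 22 (mod 23). M₃ = 253, y₃ ≡ 1 (mod 2). x = 2×46×6 + 16×22×22 + 0×253×1 ≡ 200 (mod 506)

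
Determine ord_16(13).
Powers of 13 mod 16: 13^1≡13, 13^2≡9, 13^3≡5, 13^4≡1. So the order of 13 is 4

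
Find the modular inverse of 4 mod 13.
Since 13 is prime, by Fermat 4^(-1) ≡ 4^{11} ≡ 10 mod 13. Verify: 4 × 10 = 40 ≡ 1 mod 13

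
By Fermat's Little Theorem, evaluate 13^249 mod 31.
By Fermat: 13^{30} ≡ 1 mod 31. 249 ≡ 9 mod 30. So 13^{249} ≡ 13^{9} ≡ 29 mod 31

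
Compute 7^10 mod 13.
By repeated squaring mod 13: 7^{1}≡7, 7^{2}≡10, 7^{4}≡9, 7^{8}≡3. Then 7^{10} = 7^{8+2} ≡ 3 × 10 ≡ 4 mod 13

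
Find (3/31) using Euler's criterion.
(3/31) = 3^{15} mod 31 = -1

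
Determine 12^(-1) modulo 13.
Since 13 is prime, by Fermat 12^(-1) ≡ 12^{11} ≡ 12 mod 13. Verify: 12 × 12 = 144 ≡ 1 mod 13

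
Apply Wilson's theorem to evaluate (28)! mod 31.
(30)! = (28)! × (29) × (30) ≡ -1 (mod 31). So (28)! ≡ -1 × [(30)(29)]^(-1) ≡ 15 (mod 31)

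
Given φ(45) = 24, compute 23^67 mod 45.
By Euler: 23^{24} ≡ 1 (mod 45) since gcd(23, 45) = 1. 67 = 2×24 + 19. So 23^{67} ≡ 23^{19} ≡ 32 (mod 45)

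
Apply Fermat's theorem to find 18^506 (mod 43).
By Fermat: 18^{42} ≡ 1 (mod 43). 506 ≡ 2 (mod 42). So 18^{506} ≡ 18^{2} ≡ 23 (mod 43)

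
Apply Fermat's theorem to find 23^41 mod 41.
By Fermat: 23^{40} ≡ 1 mod 41. So 23^{41} = 23^{40} · 23^{1} ≡ 23^{1} ≡ 23 mod 41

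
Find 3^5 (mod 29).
By repeated squaring (mod 29): 3^{1}≡3, 3^{2}≡9, 3^{4}≡23. Then 3^{5} = 3^{4+1} ≡ 23 × 3 ≡ 11 (mod 29)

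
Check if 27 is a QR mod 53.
By Euler's criterion: 27^{26} ≡ 52 mod 53. Since this equals -1 (≡ 52), 27 is not a QR.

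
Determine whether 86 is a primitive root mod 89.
ord_89(86) divides 88. For each prime q|88: 86^{44}≡88, 86^{8}≡64, none ≡ 1. So 86 has order 88 and is a primitive root mod 89.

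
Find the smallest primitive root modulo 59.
g = 2. Powers: [2, 4, 8, 16, 32, 5, 10, ...] generates all 58 non-zero residues.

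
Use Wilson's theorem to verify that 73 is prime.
(72)! mod 73 = 72. Since this equals -1 mod 73, Wilson confirms 73 is prime.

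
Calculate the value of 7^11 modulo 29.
By repeated squaring (mod 29): 7^{1}≡7, 7^{2}≡20, 7^{4}≡23, 7^{8}≡7. Then 7^{11} = 7^{8+2+1} ≡ 7 × 20 × 7 ≡ 23 (mod 29)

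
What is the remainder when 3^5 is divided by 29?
By repeated squaring (mod 29): 3^{1}≡3, 3^{2}≡9, 3^{4}≡23. Then 3^{5} = 3^{4+1} ≡ 23 × 3 ≡ 11 (mod 29)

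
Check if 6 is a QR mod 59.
By Euler's criterion: 6^{29} ≡ 58 (mod 59). Since this equals -1 (≡ 58), 6 is not a QR.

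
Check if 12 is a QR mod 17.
By Euler's criterion: 12^{8} ≡ 16 mod 17. Since this equals -1 (≡ 16), 12 is not a QR.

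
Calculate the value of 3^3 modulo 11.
3^{3} = 27 ≡ 5 mod 11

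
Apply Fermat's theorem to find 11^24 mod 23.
By Fermat: 11^{22} ≡ 1 mod 23. So 11^{24} = 11^{22} · 11^{2} ≡ 11^{2} ≡ 6 mod 23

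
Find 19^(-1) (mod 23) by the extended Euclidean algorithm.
Extended GCD: 19(-6) + 23(5) = 1. So 19^(-1) ≡ -6 ≡ 17 (mod 23). Verify: 19 × 17 = 323 ≡ 1 (mod 23)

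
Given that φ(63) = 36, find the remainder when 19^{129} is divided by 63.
By Euler: 19^{36} ≡ 1 mod 63 since gcd(19, 63) = 1. 129 = 3×36 + 21. So 19^{129} ≡ 19^{21} ≡ 55 mod 63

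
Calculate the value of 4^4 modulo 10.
4^{4} = 256 ≡ 6 (mod 10)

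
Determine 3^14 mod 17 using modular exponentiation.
By repeated squaring mod 17: 3^{1}≡3, 3^{2}≡9, 3^{4}≡13, 3^{8}≡16. Then 3^{14} = 3^{8+4+2} ≡ 16 × 13 × 9 ≡ 2 mod 17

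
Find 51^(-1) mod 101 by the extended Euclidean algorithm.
Extended GCD: 51(2) + 101(-1) = 1. So 51^(-1) ≡ 2 mod 101. Verify: 51 × 2 = 102 ≡ 1 mod 101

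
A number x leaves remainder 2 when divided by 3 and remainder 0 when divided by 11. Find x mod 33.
M = 3 × 11 = 33. M₁ = 11, y₁ ≡ 2 mod 3. M₂ = 3, y₂ ≡ 4 mod 11. x = 2×11×2 + 0×3×4 ≡ 11 mod 33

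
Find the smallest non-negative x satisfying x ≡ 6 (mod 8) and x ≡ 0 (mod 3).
M = 8 × 3 = 24. M₁ = 3, y₁ ≡ 3 (mod 8). M₂ = 8, y₂ ≡ 2 (mod 3). x = 6×3×3 + 0×8×2 ≡ 6 (mod 24)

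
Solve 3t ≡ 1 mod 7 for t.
Since 7 is prime, by Fermat 3^(-1) ≡ 3^{5} ≡ 5 mod 7. Verify: 3 × 5 = 15 ≡ 1 mod 7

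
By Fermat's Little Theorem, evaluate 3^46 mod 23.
By Fermat: 3^{22} ≡ 1 (mod 23). 46 = 2×22 + 2. So 3^{46} ≡ 3^{2} ≡ 9 (mod 23)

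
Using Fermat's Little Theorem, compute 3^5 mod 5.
By Fermat: 3^{4} ≡ 1 (mod 5). So 3^{5} = 3^{4} · 3^{1} ≡ 3^{1} ≡ 3 (mod 5)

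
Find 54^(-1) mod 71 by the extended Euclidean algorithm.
Extended GCD: 54(25) + 71(-19) = 1. So 54^(-1) ≡ 25 mod 71. Verify: 54 × 25 = 1350 ≡ 1 mod 71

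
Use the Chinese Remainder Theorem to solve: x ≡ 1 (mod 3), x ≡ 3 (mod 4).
M = 3 × 4 = 12. M₁ = 4, y₁ ≡ 1 (mod 3). M₂ = 3, y₂ ≡ 3 (mod 4). x = 1×4×1 + 3×3×3 ≡ 7 (mod 12)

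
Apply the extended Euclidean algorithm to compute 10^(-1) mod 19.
Extended GCD: 10(2) + 19(-1) = 1. So 10^(-1) ≡ 2 (mod 19). Verify: 10 × 2 = 20 ≡ 1 (mod 19)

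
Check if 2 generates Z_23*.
2^{11} ≡ 1 mod 23 and 11 < 22, so ord_23(2) = 11 ≠ 22 and 2 is not a primitive root.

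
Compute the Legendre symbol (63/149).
(63/149) = 63^{74} mod 149 = 1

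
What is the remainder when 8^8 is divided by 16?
By repeated squaring mod 16: 8^{1}≡8, 8^{2}≡0, 8^{4}≡0, 8^{8}≡0. So 8^{8} ≡ 0 mod 16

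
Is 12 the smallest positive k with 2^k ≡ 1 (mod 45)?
Powers of 2 mod 45: 2^1≡2, 2^2≡4, 2^3≡8, 2^4≡16, 2^5≡32, 2^6≡19, 2^7≡38, 2^8≡31, 2^9≡17, 2^10≡34, 2^11≡23, 2^12≡1. First k with 2^k≡1 is k=12. Yes, ord_45(2) = 12.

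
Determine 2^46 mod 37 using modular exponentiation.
Using Fermat: 2^{36} ≡ 1 mod 37. 46 ≡ 10 mod 36. So 2^{46} ≡ 2^{10} ≡ 25 mod 37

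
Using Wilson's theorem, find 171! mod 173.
(172)! = (171)! × (172) ≡ -1 mod 173. So (171)! ≡ -1 × (172)^(-1) ≡ (-1)×(-1) = 1 mod 173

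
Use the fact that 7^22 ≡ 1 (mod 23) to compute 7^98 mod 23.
By Fermat: 7^{22} ≡ 1 (mod 23). 98 = 4×22 + 10. So 7^{98} ≡ 7^{10} ≡ 13 (mod 23)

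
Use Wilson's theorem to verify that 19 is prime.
(18)! mod 19 = 18. Since this equals -1 (mod 19), Wilson confirms 19 is prime.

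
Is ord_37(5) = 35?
Powers of 5 mod 37: 5^1≡5, 5^2≡25, 5^3≡14, 5^4≡33, 5^5≡17, 5^6≡11, 5^7≡18, 5^8≡16, 5^9≡6, 5^10≡30, 5^11≡2, 5^12≡10, 5^13≡13, 5^14≡28, 5^15≡29, 5^16≡34, 5^17≡22, 5^18≡36, 5^19≡32, 5^20≡12, 5^21≡23, 5^22≡4, 5^23≡20, 5^24≡26, 5^25≡19, 5^26≡21, 5^27≡31, 5^28≡7, 5^29≡35, 5^30≡27, 5^31≡24, 5^32≡9, 5^33≡8, 5^34≡3, 5^35≡15, 5^36≡1. 5^35≡15≢1, so ord ≠ 35. No, the actual order is 36.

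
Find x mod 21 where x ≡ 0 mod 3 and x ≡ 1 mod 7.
M = 3 × 7 = 21. M₁ = 7, y₁ ≡ 1 mod 3. M₂ = 3, y₂ ≡ 5 mod 7. x = 0×7×1 + 1×3×5 ≡ 15 mod 21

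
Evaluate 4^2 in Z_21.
4^{2} = 16 ≡ 16 (mod 21)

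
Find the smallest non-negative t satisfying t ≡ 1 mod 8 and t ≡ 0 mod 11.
M = 8 × 11 = 88. M₁ = 11, y₁ ≡ 3 mod 8. M₂ = 8, y₂ ≡ 7 mod 11. t = 1×11×3 + 0×8×7 ≡ 33 mod 88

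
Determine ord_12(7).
Powers of 7 mod 12: 7^1≡7, 7^2≡1. ord_12(7) = 2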